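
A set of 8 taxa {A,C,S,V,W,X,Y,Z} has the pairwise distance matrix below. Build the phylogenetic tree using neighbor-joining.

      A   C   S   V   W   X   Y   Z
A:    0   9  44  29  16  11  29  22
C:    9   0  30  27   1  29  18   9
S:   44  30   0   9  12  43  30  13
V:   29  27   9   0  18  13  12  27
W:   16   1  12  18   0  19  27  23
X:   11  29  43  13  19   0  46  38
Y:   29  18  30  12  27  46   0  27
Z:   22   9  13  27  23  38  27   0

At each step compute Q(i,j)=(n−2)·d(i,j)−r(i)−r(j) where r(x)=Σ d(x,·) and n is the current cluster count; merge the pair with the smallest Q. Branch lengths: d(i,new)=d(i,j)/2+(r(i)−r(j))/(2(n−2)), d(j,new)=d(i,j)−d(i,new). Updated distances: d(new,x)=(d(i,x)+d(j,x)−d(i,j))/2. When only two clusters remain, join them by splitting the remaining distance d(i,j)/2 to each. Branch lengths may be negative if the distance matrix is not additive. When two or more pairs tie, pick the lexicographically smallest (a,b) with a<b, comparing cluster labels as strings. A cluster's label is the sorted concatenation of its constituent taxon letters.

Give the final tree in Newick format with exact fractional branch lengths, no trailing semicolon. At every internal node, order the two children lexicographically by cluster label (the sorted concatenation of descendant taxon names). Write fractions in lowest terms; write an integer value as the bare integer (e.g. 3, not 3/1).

1. join A+X (d=11, Q=-293) ⇒ AX; edges |A|=9/4, |X|=35/4
  updated: d(AX,C)=27/2, d(AX,S)=38, d(AX,V)=31/2, d(AX,W)=12, d(AX,Y)=32, d(AX,Z)=49/2
2. join S+V (d=9, Q=-391/2) ⇒ SV; edges |S|=137/20, |V|=43/20
  updated: d(AX,SV)=89/4, d(C,SV)=24, d(SV,W)=21/2, d(SV,Y)=33/2, d(SV,Z)=31/2
3. join SV+Y (d=33/2, Q=-573/4) ⇒ SVY; edges |SV|=137/32, |Y|=391/32
  updated: d(AX,SVY)=151/8, d(C,SVY)=51/4, d(SVY,W)=21/2, d(SVY,Z)=13
4. join SVY+Z (d=13, Q=-685/8) ⇒ SVYZ; edges |SVY|=197/48, |Z|=427/48
  updated: d(AX,SVYZ)=243/16, d(C,SVYZ)=35/8, d(SVYZ,W)=41/4
5. join AX+SVYZ (d=243/16, Q=-321/8) ⇒ ASVXYZ; edges |AX|=165/16, |SVYZ|=39/8
  updated: d(ASVXYZ,C)=43/32, d(ASVXYZ,W)=113/32
6. join ASVXYZ+C (d=43/32, Q=-47/8) ⇒ ACSVXYZ; edges |ASVXYZ|=31/16, |C|=-19/32
  updated: d(ACSVXYZ,W)=51/32
7. join ACSVXYZ+W (d=51/32) ⇒ ACSVWXYZ; edges |ACSVXYZ|=51/64, |W|=51/64
final tree: ((((A:9/4,X:35/4):165/16,(((S:137/20,V:43/20):137/32,Y:391/32):197/48,Z:427/48):39/8):31/16,C:-19/32):51/64,W:51/64)
total length: 541/8

((((A:9/4,X:35/4):165/16,(((S:137/20,V:43/20):137/32,Y:391/32):197/48,Z:427/48):39/8):31/16,C:-19/32):51/64,W:51/64)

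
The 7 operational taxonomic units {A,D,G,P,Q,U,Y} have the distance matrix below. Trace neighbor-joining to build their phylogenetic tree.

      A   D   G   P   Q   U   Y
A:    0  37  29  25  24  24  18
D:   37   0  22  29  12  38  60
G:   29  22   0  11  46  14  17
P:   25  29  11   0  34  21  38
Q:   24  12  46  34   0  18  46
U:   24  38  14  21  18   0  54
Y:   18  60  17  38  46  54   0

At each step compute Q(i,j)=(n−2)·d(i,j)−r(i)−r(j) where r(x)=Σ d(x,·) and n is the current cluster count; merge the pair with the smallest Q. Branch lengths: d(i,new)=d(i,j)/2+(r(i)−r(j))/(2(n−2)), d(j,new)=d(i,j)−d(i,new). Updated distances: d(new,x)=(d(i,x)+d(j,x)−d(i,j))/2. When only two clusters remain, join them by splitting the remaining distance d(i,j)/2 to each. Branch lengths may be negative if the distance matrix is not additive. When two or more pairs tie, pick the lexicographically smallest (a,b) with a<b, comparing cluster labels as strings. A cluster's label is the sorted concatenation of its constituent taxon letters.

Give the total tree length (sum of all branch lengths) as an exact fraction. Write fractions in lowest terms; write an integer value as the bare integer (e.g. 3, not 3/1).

2571/32

step 1: merge (D,Q) at d=12, Q=-318; branch lengths D→39/5, Q→21/5; new cluster DQ
  updated: d(A,DQ)=49/2, d(DQ,G)=28, d(DQ,P)=51/2, d(DQ,U)=22, d(DQ,Y)=47
step 2: merge (A,Y) at d=18, Q=-445/2; branch lengths A→37/16, Y→251/16; new cluster AY
  updated: d(AY,DQ)=107/4, d(AY,G)=14, d(AY,P)=45/2, d(AY,U)=30
step 3: merge (DQ,U) at d=22, Q=-493/4; branch lengths DQ→325/24, U→203/24; new cluster DQU
  updated: d(AY,DQU)=139/8, d(DQU,G)=10, d(DQU,P)=49/4
step 4: merge (AY,G) at d=14, Q=-487/8; branch lengths AY→375/32, G→73/32; new cluster AGY
  updated: d(AGY,DQU)=107/16, d(AGY,P)=39/4
step 5: merge (AGY,DQU) at d=107/16, Q=-459/16; branch lengths AGY→67/32, DQU→147/32; new cluster ADGQUY
  updated: d(ADGQUY,P)=245/32
step 6: merge (ADGQUY,P) at d=245/32; branch lengths ADGQUY→245/64, P→245/64; new cluster ADGPQUY
final tree: ((((A:37/16,Y:251/16):375/32,G:73/32):67/32,((D:39/5,Q:21/5):325/24,U:203/24):147/32):245/64,P:245/64)
total length: 2571/32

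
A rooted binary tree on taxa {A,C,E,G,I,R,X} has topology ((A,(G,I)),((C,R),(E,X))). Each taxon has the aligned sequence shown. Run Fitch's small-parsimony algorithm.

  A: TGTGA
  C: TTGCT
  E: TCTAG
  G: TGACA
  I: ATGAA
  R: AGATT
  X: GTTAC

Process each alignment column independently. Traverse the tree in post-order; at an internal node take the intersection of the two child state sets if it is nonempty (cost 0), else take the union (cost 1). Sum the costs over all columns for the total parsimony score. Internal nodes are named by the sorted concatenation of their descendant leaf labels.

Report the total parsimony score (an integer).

site 0, node GI: G={T} ∪ I={A} → {A,T} (+1)
site 0, node AGI: A={T} ∩ GI={A,T} → {T} (+0)
site 0, node CR: C={T} ∪ R={A} → {A,T} (+1)
site 0, node EX: E={T} ∪ X={G} → {G,T} (+1)
site 0, node CERX: CR={A,T} ∩ EX={G,T} → {T} (+0)
site 0, node ACEGIRX: AGI={T} ∩ CERX={T} → {T} (+0)
site 1, node GI: G={G} ∪ I={T} → {G,T} (+1)
site 1, node AGI: A={G} ∩ GI={G,T} → {G} (+0)
site 1, node CR: C={T} ∪ R={G} → {G,T} (+1)
site 1, node EX: E={C} ∪ X={T} → {C,T} (+1)
site 1, node CERX: CR={G,T} ∩ EX={C,T} → {T} (+0)
site 1, node ACEGIRX: AGI={G} ∪ CERX={T} → {G,T} (+1)
site 2, node GI: G={A} ∪ I={G} → {A,G} (+1)
site 2, node AGI: A={T} ∪ GI={A,G} → {A,G,T} (+1)
site 2, node CR: C={G} ∪ R={A} → {A,G} (+1)
site 2, node EX: E={T} ∩ X={T} → {T} (+0)
site 2, node CERX: CR={A,G} ∪ EX={T} → {A,G,T} (+1)
site 2, node ACEGIRX: AGI={A,G,T} ∩ CERX={A,G,T} → {A,G,T} (+0)
site 3, node GI: G={C} ∪ I={A} → {A,C} (+1)
site 3, node AGI: A={G} ∪ GI={A,C} → {A,C,G} (+1)
site 3, node CR: C={C} ∪ R={T} → {C,T} (+1)
site 3, node EX: E={A} ∩ X={A} → {A} (+0)
site 3, node CERX: CR={C,T} ∪ EX={A} → {A,C,T} (+1)
site 3, node ACEGIRX: AGI={A,C,G} ∩ CERX={A,C,T} → {A,C} (+0)
site 4, node GI: G={A} ∩ I={A} → {A} (+0)
site 4, node AGI: A={A} ∩ GI={A} → {A} (+0)
site 4, node CR: C={T} ∩ R={T} → {T} (+0)
site 4, node EX: E={G} ∪ X={C} → {C,G} (+1)
site 4, node CERX: CR={T} ∪ EX={C,G} → {C,G,T} (+1)
site 4, node ACEGIRX: AGI={A} ∪ CERX={C,G,T} → {A,C,G,T} (+1)
per-site changes: [3, 4, 4, 4, 3]; total = 18

18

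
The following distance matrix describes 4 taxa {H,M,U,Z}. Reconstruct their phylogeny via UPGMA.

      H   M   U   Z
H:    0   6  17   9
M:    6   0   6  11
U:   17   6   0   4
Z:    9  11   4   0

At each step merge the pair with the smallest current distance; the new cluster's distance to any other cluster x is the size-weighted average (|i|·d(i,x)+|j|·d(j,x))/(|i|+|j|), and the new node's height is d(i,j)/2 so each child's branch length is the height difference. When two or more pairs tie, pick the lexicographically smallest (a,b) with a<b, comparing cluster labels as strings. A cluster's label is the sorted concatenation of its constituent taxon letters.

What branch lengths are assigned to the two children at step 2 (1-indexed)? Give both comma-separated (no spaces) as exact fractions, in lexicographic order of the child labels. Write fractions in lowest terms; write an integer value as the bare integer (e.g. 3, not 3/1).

3,3

iteration 1: select U,Z (d=4); attach at lengths (2, 2); label the merged cluster UZ
  updated: d(H,UZ)=13, d(M,UZ)=17/2
iteration 2: select H,M (d=6); attach at lengths (3, 3); label the merged cluster HM
  updated: d(HM,UZ)=43/4
iteration 3: select HM,UZ (d=43/4); attach at lengths (19/8, 27/8); label the merged cluster HMUZ
final tree: ((H:3,M:3):19/8,(U:2,Z:2):27/8)
total length: 63/4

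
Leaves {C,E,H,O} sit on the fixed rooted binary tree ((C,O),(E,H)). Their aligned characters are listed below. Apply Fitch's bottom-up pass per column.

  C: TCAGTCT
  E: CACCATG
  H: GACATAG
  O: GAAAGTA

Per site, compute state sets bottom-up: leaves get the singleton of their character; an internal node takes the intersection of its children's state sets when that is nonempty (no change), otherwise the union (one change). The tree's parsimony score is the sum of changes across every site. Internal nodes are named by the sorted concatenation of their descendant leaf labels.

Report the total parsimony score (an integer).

12

site 0, node CO: C={T} ∪ O={G} → {G,T} (+1)
site 0, node EH: E={C} ∪ H={G} → {C,G} (+1)
site 0, node CEHO: CO={G,T} ∩ EH={C,G} → {G} (+0)
site 1, node CO: C={C} ∪ O={A} → {A,C} (+1)
site 1, node EH: E={A} ∩ H={A} → {A} (+0)
site 1, node CEHO: CO={A,C} ∩ EH={A} → {A} (+0)
site 2, node CO: C={A} ∩ O={A} → {A} (+0)
site 2, node EH: E={C} ∩ H={C} → {C} (+0)
site 2, node CEHO: CO={A} ∪ EH={C} → {A,C} (+1)
site 3, node CO: C={G} ∪ O={A} → {A,G} (+1)
site 3, node EH: E={C} ∪ H={A} → {A,C} (+1)
site 3, node CEHO: CO={A,G} ∩ EH={A,C} → {A} (+0)
site 4, node CO: C={T} ∪ O={G} → {G,T} (+1)
site 4, node EH: E={A} ∪ H={T} → {A,T} (+1)
site 4, node CEHO: CO={G,T} ∩ EH={A,T} → {T} (+0)
site 5, node CO: C={C} ∪ O={T} → {C,T} (+1)
site 5, node EH: E={T} ∪ H={A} → {A,T} (+1)
site 5, node CEHO: CO={C,T} ∩ EH={A,T} → {T} (+0)
site 6, node CO: C={T} ∪ O={A} → {A,T} (+1)
site 6, node EH: E={G} ∩ H={G} → {G} (+0)
site 6, node CEHO: CO={A,T} ∪ EH={G} → {A,G,T} (+1)
per-site changes: [2, 1, 1, 2, 2, 2, 2]; total = 12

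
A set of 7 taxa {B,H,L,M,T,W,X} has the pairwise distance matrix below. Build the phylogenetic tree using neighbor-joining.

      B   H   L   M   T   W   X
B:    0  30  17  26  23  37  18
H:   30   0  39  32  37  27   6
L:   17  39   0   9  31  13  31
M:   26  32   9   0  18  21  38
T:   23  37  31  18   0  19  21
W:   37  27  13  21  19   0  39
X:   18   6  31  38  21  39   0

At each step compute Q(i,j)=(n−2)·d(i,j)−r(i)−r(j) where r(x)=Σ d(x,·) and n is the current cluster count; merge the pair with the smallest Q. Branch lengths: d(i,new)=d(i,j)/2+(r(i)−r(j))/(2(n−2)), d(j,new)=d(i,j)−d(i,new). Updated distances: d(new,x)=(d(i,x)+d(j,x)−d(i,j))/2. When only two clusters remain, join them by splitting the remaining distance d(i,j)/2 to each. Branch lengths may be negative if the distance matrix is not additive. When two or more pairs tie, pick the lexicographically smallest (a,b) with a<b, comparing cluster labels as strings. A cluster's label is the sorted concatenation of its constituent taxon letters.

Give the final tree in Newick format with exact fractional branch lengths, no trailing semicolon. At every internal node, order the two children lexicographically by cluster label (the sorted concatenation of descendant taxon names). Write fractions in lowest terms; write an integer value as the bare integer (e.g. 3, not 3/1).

(((((B:67/8,(H:24/5,X:6/5):101/8):59/12,T:109/12):83/16,W:141/16):59/16,L:57/16):87/32,M:87/32)

1. join H+X (d=6, Q=-294) ⇒ HX; edges |H|=24/5, |X|=6/5
  updated: d(B,HX)=21, d(HX,L)=32, d(HX,M)=32, d(HX,T)=26, d(HX,W)=30
2. join B+HX (d=21, Q=-181) ⇒ BHX; edges |B|=67/8, |HX|=101/8
  updated: d(BHX,L)=14, d(BHX,M)=37/2, d(BHX,T)=14, d(BHX,W)=23
3. join BHX+T (d=14, Q=-219/2) ⇒ BHTX; edges |BHX|=59/12, |T|=109/12
  updated: d(BHTX,L)=31/2, d(BHTX,M)=45/4, d(BHTX,W)=14
4. join BHTX+W (d=14, Q=-243/4) ⇒ BHTWX; edges |BHTX|=83/16, |W|=141/16
  updated: d(BHTWX,L)=29/4, d(BHTWX,M)=73/8
5. join BHTWX+L (d=29/4, Q=-203/8) ⇒ BHLTWX; edges |BHTWX|=59/16, |L|=57/16
  updated: d(BHLTWX,M)=87/16
6. join BHLTWX+M (d=87/16) ⇒ BHLMTWX; edges |BHLTWX|=87/32, |M|=87/32
final tree: (((((B:67/8,(H:24/5,X:6/5):101/8):59/12,T:109/12):83/16,W:141/16):59/16,L:57/16):87/32,M:87/32)
total length: 1083/16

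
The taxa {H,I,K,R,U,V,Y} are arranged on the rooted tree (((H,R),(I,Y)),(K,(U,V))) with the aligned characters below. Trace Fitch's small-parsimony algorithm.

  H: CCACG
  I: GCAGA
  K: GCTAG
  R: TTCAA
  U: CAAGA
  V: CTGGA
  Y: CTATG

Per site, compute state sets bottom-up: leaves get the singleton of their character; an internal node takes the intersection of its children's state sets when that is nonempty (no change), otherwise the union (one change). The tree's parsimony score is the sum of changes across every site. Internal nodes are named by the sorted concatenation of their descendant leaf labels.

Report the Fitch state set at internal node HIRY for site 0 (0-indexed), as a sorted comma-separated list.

site 0, node HR: H={C} ∪ R={T} → {C,T} (+1)
site 0, node IY: I={G} ∪ Y={C} → {C,G} (+1)
site 0, node HIRY: HR={C,T} ∩ IY={C,G} → {C} (+0)
site 0, node UV: U={C} ∩ V={C} → {C} (+0)
site 0, node KUV: K={G} ∪ UV={C} → {C,G} (+1)
site 0, node HIKRUVY: HIRY={C} ∩ KUV={C,G} → {C} (+0)
site 1, node HR: H={C} ∪ R={T} → {C,T} (+1)
site 1, node IY: I={C} ∪ Y={T} → {C,T} (+1)
site 1, node HIRY: HR={C,T} ∩ IY={C,T} → {C,T} (+0)
site 1, node UV: U={A} ∪ V={T} → {A,T} (+1)
site 1, node KUV: K={C} ∪ UV={A,T} → {A,C,T} (+1)
site 1, node HIKRUVY: HIRY={C,T} ∩ KUV={A,C,T} → {C,T} (+0)
site 2, node HR: H={A} ∪ R={C} → {A,C} (+1)
site 2, node IY: I={A} ∩ Y={A} → {A} (+0)
site 2, node HIRY: HR={A,C} ∩ IY={A} → {A} (+0)
site 2, node UV: U={A} ∪ V={G} → {A,G} (+1)
site 2, node KUV: K={T} ∪ UV={A,G} → {A,G,T} (+1)
site 2, node HIKRUVY: HIRY={A} ∩ KUV={A,G,T} → {A} (+0)
site 3, node HR: H={C} ∪ R={A} → {A,C} (+1)
site 3, node IY: I={G} ∪ Y={T} → {G,T} (+1)
site 3, node HIRY: HR={A,C} ∪ IY={G,T} → {A,C,G,T} (+1)
site 3, node UV: U={G} ∩ V={G} → {G} (+0)
site 3, node KUV: K={A} ∪ UV={G} → {A,G} (+1)
site 3, node HIKRUVY: HIRY={A,C,G,T} ∩ KUV={A,G} → {A,G} (+0)
site 4, node HR: H={G} ∪ R={A} → {A,G} (+1)
site 4, node IY: I={A} ∪ Y={G} → {A,G} (+1)
site 4, node HIRY: HR={A,G} ∩ IY={A,G} → {A,G} (+0)
site 4, node UV: U={A} ∩ V={A} → {A} (+0)
site 4, node KUV: K={G} ∪ UV={A} → {A,G} (+1)
site 4, node HIKRUVY: HIRY={A,G} ∩ KUV={A,G} → {A,G} (+0)
per-site changes: [3, 4, 3, 4, 3]; total = 17

C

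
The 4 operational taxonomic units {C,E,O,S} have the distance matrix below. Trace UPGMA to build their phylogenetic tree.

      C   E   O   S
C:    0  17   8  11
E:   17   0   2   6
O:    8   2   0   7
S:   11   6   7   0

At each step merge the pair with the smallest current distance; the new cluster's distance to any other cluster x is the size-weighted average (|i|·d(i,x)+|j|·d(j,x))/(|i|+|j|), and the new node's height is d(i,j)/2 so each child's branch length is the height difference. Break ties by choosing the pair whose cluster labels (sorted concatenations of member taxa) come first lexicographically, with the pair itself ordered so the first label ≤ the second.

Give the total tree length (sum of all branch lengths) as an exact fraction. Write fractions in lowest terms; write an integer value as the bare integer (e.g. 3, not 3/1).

65/4

1. join E+O (d=2) ⇒ EO; edges |E|=1, |O|=1
  updated: d(C,EO)=25/2, d(EO,S)=13/2
2. join EO+S (d=13/2) ⇒ EOS; edges |EO|=9/4, |S|=13/4
  updated: d(C,EOS)=12
3. join C+EOS (d=12) ⇒ CEOS; edges |C|=6, |EOS|=11/4
final tree: (C:6,((E:1,O:1):9/4,S:13/4):11/4)
total length: 65/4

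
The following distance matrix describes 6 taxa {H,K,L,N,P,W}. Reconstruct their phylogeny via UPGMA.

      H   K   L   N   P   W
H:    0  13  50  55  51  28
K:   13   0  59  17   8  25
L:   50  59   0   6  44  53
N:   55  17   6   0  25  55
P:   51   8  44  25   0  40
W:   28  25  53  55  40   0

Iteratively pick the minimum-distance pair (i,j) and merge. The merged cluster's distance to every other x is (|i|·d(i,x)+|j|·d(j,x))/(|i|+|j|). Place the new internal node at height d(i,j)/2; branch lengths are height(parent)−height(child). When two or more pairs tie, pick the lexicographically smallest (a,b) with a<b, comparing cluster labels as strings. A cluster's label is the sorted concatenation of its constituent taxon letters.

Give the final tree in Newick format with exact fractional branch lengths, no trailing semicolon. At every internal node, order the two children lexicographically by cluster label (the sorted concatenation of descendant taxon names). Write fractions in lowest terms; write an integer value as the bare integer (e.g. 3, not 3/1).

(((H:14,W:14):17/8,(K:4,P:4):97/8):25/4,(L:3,N:3):155/8)

1. join L+N (d=6) ⇒ LN; edges |L|=3, |N|=3
  updated: d(H,LN)=105/2, d(K,LN)=38, d(LN,P)=69/2, d(LN,W)=54
2. join K+P (d=8) ⇒ KP; edges |K|=4, |P|=4
  updated: d(H,KP)=32, d(KP,LN)=145/4, d(KP,W)=65/2
3. join H+W (d=28) ⇒ HW; edges |H|=14, |W|=14
  updated: d(HW,KP)=129/4, d(HW,LN)=213/4
4. join HW+KP (d=129/4) ⇒ HKPW; edges |HW|=17/8, |KP|=97/8
  updated: d(HKPW,LN)=179/4
5. join HKPW+LN (d=179/4) ⇒ HKLNPW; edges |HKPW|=25/4, |LN|=155/8
final tree: (((H:14,W:14):17/8,(K:4,P:4):97/8):25/4,(L:3,N:3):155/8)
total length: 655/8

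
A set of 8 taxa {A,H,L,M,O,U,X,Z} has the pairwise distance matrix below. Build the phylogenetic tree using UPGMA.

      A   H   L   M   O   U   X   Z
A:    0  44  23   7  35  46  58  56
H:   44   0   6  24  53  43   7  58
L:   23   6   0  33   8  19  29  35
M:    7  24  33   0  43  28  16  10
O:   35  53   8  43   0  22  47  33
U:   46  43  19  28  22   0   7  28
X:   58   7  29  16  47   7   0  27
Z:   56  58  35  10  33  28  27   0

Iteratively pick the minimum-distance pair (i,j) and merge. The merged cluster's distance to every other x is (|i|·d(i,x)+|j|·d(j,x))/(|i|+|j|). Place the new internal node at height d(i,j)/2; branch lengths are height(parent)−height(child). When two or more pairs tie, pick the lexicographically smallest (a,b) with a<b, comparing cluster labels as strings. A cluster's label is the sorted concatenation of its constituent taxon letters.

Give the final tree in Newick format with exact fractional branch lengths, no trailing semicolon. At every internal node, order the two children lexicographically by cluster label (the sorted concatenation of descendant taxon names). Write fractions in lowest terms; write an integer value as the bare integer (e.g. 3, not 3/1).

step 1: merge (H,L) at d=6; branch lengths H→3, L→3; new cluster HL
  updated: d(A,HL)=67/2, d(HL,M)=57/2, d(HL,O)=61/2, d(HL,U)=31, d(HL,X)=18, d(HL,Z)=93/2
step 2: merge (A,M) at d=7; branch lengths A→7/2, M→7/2; new cluster AM
  updated: d(AM,HL)=31, d(AM,O)=39, d(AM,U)=37, d(AM,X)=37, d(AM,Z)=33
step 3: merge (U,X) at d=7; branch lengths U→7/2, X→7/2; new cluster UX
  updated: d(AM,UX)=37, d(HL,UX)=49/2, d(O,UX)=69/2, d(UX,Z)=55/2
step 4: merge (HL,UX) at d=49/2; branch lengths HL→37/4, UX→35/4; new cluster HLUX
  updated: d(AM,HLUX)=34, d(HLUX,O)=65/2, d(HLUX,Z)=37
step 5: merge (HLUX,O) at d=65/2; branch lengths HLUX→4, O→65/4; new cluster HLOUX
  updated: d(AM,HLOUX)=35, d(HLOUX,Z)=181/5
step 6: merge (AM,Z) at d=33; branch lengths AM→13, Z→33/2; new cluster AMZ
  updated: d(AMZ,HLOUX)=177/5
step 7: merge (AMZ,HLOUX) at d=177/5; branch lengths AMZ→6/5, HLOUX→29/20; new cluster AHLMOUXZ
final tree: (((A:7/2,M:7/2):13,Z:33/2):6/5,(((H:3,L:3):37/4,(U:7/2,X:7/2):35/4):4,O:65/4):29/20)
total length: 452/5

(((A:7/2,M:7/2):13,Z:33/2):6/5,(((H:3,L:3):37/4,(U:7/2,X:7/2):35/4):4,O:65/4):29/20)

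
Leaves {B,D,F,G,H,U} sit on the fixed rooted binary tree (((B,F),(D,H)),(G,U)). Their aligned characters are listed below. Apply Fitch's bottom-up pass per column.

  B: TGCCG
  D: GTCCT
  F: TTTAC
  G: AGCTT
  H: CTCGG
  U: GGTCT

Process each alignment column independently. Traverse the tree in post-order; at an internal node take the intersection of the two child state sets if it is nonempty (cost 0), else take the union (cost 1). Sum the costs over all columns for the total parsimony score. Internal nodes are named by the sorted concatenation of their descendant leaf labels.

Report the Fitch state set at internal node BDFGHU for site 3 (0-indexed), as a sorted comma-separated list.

BF@0: {T} ∩ {T} = {T} (intersection, +0)
DH@0: {G} ∪ {C} = {C,G} (union, +1)
BDFH@0: {T} ∪ {C,G} = {C,G,T} (union, +1)
GU@0: {A} ∪ {G} = {A,G} (union, +1)
BDFGHU@0: {C,G,T} ∩ {A,G} = {G} (intersection, +0)
BF@1: {G} ∪ {T} = {G,T} (union, +1)
DH@1: {T} ∩ {T} = {T} (intersection, +0)
BDFH@1: {G,T} ∩ {T} = {T} (intersection, +0)
GU@1: {G} ∩ {G} = {G} (intersection, +0)
BDFGHU@1: {T} ∪ {G} = {G,T} (union, +1)
BF@2: {C} ∪ {T} = {C,T} (union, +1)
DH@2: {C} ∩ {C} = {C} (intersection, +0)
BDFH@2: {C,T} ∩ {C} = {C} (intersection, +0)
GU@2: {C} ∪ {T} = {C,T} (union, +1)
BDFGHU@2: {C} ∩ {C,T} = {C} (intersection, +0)
BF@3: {C} ∪ {A} = {A,C} (union, +1)
DH@3: {C} ∪ {G} = {C,G} (union, +1)
BDFH@3: {A,C} ∩ {C,G} = {C} (intersection, +0)
GU@3: {T} ∪ {C} = {C,T} (union, +1)
BDFGHU@3: {C} ∩ {C,T} = {C} (intersection, +0)
BF@4: {G} ∪ {C} = {C,G} (union, +1)
DH@4: {T} ∪ {G} = {G,T} (union, +1)
BDFH@4: {C,G} ∩ {G,T} = {G} (intersection, +0)
GU@4: {T} ∩ {T} = {T} (intersection, +0)
BDFGHU@4: {G} ∪ {T} = {G,T} (union, +1)
per-site changes: [3, 2, 2, 3, 3]; total = 13

C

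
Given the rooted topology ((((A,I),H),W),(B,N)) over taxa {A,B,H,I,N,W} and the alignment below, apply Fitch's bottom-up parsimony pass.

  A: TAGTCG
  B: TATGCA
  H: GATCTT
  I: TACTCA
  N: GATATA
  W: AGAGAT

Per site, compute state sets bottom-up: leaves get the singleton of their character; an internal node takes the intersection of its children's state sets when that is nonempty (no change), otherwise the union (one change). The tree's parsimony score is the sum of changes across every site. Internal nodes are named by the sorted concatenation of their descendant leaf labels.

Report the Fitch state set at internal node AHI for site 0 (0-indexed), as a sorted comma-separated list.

G,T

AI@0: {T} ∩ {T} = {T} (intersection, +0)
AHI@0: {T} ∪ {G} = {G,T} (union, +1)
AHIW@0: {G,T} ∪ {A} = {A,G,T} (union, +1)
BN@0: {T} ∪ {G} = {G,T} (union, +1)
ABHINW@0: {A,G,T} ∩ {G,T} = {G,T} (intersection, +0)
AI@1: {A} ∩ {A} = {A} (intersection, +0)
AHI@1: {A} ∩ {A} = {A} (intersection, +0)
AHIW@1: {A} ∪ {G} = {A,G} (union, +1)
BN@1: {A} ∩ {A} = {A} (intersection, +0)
ABHINW@1: {A,G} ∩ {A} = {A} (intersection, +0)
AI@2: {G} ∪ {C} = {C,G} (union, +1)
AHI@2: {C,G} ∪ {T} = {C,G,T} (union, +1)
AHIW@2: {C,G,T} ∪ {A} = {A,C,G,T} (union, +1)
BN@2: {T} ∩ {T} = {T} (intersection, +0)
ABHINW@2: {A,C,G,T} ∩ {T} = {T} (intersection, +0)
AI@3: {T} ∩ {T} = {T} (intersection, +0)
AHI@3: {T} ∪ {C} = {C,T} (union, +1)
AHIW@3: {C,T} ∪ {G} = {C,G,T} (union, +1)
BN@3: {G} ∪ {A} = {A,G} (union, +1)
ABHINW@3: {C,G,T} ∩ {A,G} = {G} (intersection, +0)
AI@4: {C} ∩ {C} = {C} (intersection, +0)
AHI@4: {C} ∪ {T} = {C,T} (union, +1)
AHIW@4: {C,T} ∪ {A} = {A,C,T} (union, +1)
BN@4: {C} ∪ {T} = {C,T} (union, +1)
ABHINW@4: {A,C,T} ∩ {C,T} = {C,T} (intersection, +0)
AI@5: {G} ∪ {A} = {A,G} (union, +1)
AHI@5: {A,G} ∪ {T} = {A,G,T} (union, +1)
AHIW@5: {A,G,T} ∩ {T} = {T} (intersection, +0)
BN@5: {A} ∩ {A} = {A} (intersection, +0)
ABHINW@5: {T} ∪ {A} = {A,T} (union, +1)
per-site changes: [3, 1, 3, 3, 3, 3]; total = 16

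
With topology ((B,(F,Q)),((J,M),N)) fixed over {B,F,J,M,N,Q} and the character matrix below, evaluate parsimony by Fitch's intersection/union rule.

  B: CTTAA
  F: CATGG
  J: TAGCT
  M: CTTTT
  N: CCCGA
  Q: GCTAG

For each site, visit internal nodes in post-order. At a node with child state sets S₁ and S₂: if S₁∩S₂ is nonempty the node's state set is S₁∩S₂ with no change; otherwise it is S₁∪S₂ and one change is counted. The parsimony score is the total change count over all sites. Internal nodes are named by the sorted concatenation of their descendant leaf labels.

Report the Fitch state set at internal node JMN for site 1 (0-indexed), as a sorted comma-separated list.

A,C,T

site 0, node FQ: F={C} ∪ Q={G} → {C,G} (+1)
site 0, node BFQ: B={C} ∩ FQ={C,G} → {C} (+0)
site 0, node JM: J={T} ∪ M={C} → {C,T} (+1)
site 0, node JMN: JM={C,T} ∩ N={C} → {C} (+0)
site 0, node BFJMNQ: BFQ={C} ∩ JMN={C} → {C} (+0)
site 1, node FQ: F={A} ∪ Q={C} → {A,C} (+1)
site 1, node BFQ: B={T} ∪ FQ={A,C} → {A,C,T} (+1)
site 1, node JM: J={A} ∪ M={T} → {A,T} (+1)
site 1, node JMN: JM={A,T} ∪ N={C} → {A,C,T} (+1)
site 1, node BFJMNQ: BFQ={A,C,T} ∩ JMN={A,C,T} → {A,C,T} (+0)
site 2, node FQ: F={T} ∩ Q={T} → {T} (+0)
site 2, node BFQ: B={T} ∩ FQ={T} → {T} (+0)
site 2, node JM: J={G} ∪ M={T} → {G,T} (+1)
site 2, node JMN: JM={G,T} ∪ N={C} → {C,G,T} (+1)
site 2, node BFJMNQ: BFQ={T} ∩ JMN={C,G,T} → {T} (+0)
site 3, node FQ: F={G} ∪ Q={A} → {A,G} (+1)
site 3, node BFQ: B={A} ∩ FQ={A,G} → {A} (+0)
site 3, node JM: J={C} ∪ M={T} → {C,T} (+1)
site 3, node JMN: JM={C,T} ∪ N={G} → {C,G,T} (+1)
site 3, node BFJMNQ: BFQ={A} ∪ JMN={C,G,T} → {A,C,G,T} (+1)
site 4, node FQ: F={G} ∩ Q={G} → {G} (+0)
site 4, node BFQ: B={A} ∪ FQ={G} → {A,G} (+1)
site 4, node JM: J={T} ∩ M={T} → {T} (+0)
site 4, node JMN: JM={T} ∪ N={A} → {A,T} (+1)
site 4, node BFJMNQ: BFQ={A,G} ∩ JMN={A,T} → {A} (+0)
per-site changes: [2, 4, 2, 4, 2]; total = 14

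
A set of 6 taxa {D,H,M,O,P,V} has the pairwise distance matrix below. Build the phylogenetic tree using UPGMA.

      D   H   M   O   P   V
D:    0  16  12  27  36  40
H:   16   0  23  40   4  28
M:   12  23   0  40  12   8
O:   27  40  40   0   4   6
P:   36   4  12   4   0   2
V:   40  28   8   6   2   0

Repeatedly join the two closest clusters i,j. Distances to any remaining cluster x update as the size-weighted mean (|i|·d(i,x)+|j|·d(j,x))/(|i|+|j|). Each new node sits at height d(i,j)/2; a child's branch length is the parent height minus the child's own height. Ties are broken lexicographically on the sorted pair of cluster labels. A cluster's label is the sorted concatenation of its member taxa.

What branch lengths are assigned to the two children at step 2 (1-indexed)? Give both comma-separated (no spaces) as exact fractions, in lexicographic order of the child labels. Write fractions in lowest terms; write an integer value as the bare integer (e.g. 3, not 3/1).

5/2,3/2

1. join P+V (d=2) ⇒ PV; edges |P|=1, |V|=1
  updated: d(D,PV)=38, d(H,PV)=16, d(M,PV)=10, d(O,PV)=5
2. join O+PV (d=5) ⇒ OPV; edges |O|=5/2, |PV|=3/2
  updated: d(D,OPV)=103/3, d(H,OPV)=24, d(M,OPV)=20
3. join D+M (d=12) ⇒ DM; edges |D|=6, |M|=6
  updated: d(DM,H)=39/2, d(DM,OPV)=163/6
4. join DM+H (d=39/2) ⇒ DHM; edges |DM|=15/4, |H|=39/4
  updated: d(DHM,OPV)=235/9
5. join DHM+OPV (d=235/9) ⇒ DHMOPV; edges |DHM|=119/36, |OPV|=95/9
final tree: (((D:6,M:6):15/4,H:39/4):119/36,(O:5/2,(P:1,V:1):3/2):95/9)
total length: 1633/36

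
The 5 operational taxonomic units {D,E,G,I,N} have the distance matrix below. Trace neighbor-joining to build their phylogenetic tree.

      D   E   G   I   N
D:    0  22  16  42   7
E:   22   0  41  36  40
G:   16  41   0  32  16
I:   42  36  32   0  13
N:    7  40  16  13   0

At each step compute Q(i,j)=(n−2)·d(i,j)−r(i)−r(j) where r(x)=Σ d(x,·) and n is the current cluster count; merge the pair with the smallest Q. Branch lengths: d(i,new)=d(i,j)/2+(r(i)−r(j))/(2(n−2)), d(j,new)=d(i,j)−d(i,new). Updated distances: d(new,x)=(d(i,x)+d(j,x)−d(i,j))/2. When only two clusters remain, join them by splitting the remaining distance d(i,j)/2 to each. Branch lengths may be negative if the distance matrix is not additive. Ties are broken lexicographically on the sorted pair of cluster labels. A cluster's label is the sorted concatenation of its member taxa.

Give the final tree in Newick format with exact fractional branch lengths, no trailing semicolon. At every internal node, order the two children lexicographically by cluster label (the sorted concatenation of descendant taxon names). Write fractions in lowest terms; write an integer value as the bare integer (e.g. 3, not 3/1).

((((D:7/3,E:59/3):55/8,G:85/8):55/8,I:115/8):-11/16,N:-11/16)

1. join D+E (d=22, Q=-160) ⇒ DE; edges |D|=7/3, |E|=59/3
  updated: d(DE,G)=35/2, d(DE,I)=28, d(DE,N)=25/2
2. join DE+G (d=35/2, Q=-177/2) ⇒ DEG; edges |DE|=55/8, |G|=85/8
  updated: d(DEG,I)=85/4, d(DEG,N)=11/2
3. join DEG+I (d=85/4, Q=-159/4) ⇒ DEGI; edges |DEG|=55/8, |I|=115/8
  updated: d(DEGI,N)=-11/8
4. join DEGI+N (d=-11/8) ⇒ DEGIN; edges |DEGI|=-11/16, |N|=-11/16
final tree: ((((D:7/3,E:59/3):55/8,G:85/8):55/8,I:115/8):-11/16,N:-11/16)
total length: 475/8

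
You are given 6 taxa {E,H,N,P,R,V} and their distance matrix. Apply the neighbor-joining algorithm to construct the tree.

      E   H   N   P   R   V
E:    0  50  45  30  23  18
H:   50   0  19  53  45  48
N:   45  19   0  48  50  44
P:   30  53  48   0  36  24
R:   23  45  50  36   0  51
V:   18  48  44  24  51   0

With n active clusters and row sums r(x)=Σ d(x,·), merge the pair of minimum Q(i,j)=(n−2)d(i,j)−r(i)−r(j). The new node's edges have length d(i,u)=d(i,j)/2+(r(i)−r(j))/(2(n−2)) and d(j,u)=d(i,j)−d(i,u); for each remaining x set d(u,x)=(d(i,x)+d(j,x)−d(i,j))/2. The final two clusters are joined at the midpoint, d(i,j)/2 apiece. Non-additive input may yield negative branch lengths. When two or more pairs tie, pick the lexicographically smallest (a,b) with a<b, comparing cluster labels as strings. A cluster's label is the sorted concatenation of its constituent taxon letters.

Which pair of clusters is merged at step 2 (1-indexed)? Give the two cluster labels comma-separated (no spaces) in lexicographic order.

P,V

1. join H+N (d=19, Q=-345) ⇒ HN; edges |H|=85/8, |N|=67/8
  updated: d(E,HN)=38, d(HN,P)=41, d(HN,R)=38, d(HN,V)=73/2
2. join P+V (d=24, Q=-377/2) ⇒ PV; edges |P|=49/4, |V|=47/4
  updated: d(E,PV)=12, d(HN,PV)=107/4, d(PV,R)=63/2
3. join E+R (d=23, Q=-239/2) ⇒ ER; edges |E|=53/8, |R|=131/8
  updated: d(ER,HN)=53/2, d(ER,PV)=41/4
4. join ER+HN (d=53/2, Q=-127/2) ⇒ EHNR; edges |ER|=5, |HN|=43/2
  updated: d(EHNR,PV)=21/4
5. join EHNR+PV (d=21/4) ⇒ EHNPRV; edges |EHNR|=21/8, |PV|=21/8
final tree: (((E:53/8,R:131/8):5,(H:85/8,N:67/8):43/2):21/8,(P:49/4,V:47/4):21/8)
total length: 391/4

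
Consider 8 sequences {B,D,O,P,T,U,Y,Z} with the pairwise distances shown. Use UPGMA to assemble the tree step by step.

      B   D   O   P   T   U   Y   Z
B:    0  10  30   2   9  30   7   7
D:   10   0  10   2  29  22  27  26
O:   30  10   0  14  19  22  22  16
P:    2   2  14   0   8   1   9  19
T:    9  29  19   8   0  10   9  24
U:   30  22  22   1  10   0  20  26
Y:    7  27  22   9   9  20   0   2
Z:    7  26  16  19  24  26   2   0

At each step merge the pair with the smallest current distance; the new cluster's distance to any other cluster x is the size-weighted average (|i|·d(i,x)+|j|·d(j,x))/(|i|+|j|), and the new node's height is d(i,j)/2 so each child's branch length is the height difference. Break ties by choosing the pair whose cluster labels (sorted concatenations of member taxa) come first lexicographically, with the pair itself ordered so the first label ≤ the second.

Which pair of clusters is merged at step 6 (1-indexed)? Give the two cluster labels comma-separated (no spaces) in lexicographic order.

step 1: merge (P,U) at d=1; branch lengths P→1/2, U→1/2; new cluster PU
  updated: d(B,PU)=16, d(D,PU)=12, d(O,PU)=18, d(PU,T)=9, d(PU,Y)=29/2, d(PU,Z)=45/2
step 2: merge (Y,Z) at d=2; branch lengths Y→1, Z→1; new cluster YZ
  updated: d(B,YZ)=7, d(D,YZ)=53/2, d(O,YZ)=19, d(PU,YZ)=37/2, d(T,YZ)=33/2
step 3: merge (B,YZ) at d=7; branch lengths B→7/2, YZ→5/2; new cluster BYZ
  updated: d(BYZ,D)=21, d(BYZ,O)=68/3, d(BYZ,PU)=53/3, d(BYZ,T)=14
step 4: merge (PU,T) at d=9; branch lengths PU→4, T→9/2; new cluster PTU
  updated: d(BYZ,PTU)=148/9, d(D,PTU)=53/3, d(O,PTU)=55/3
step 5: merge (D,O) at d=10; branch lengths D→5, O→5; new cluster DO
  updated: d(BYZ,DO)=131/6, d(DO,PTU)=18
step 6: merge (BYZ,PTU) at d=148/9; branch lengths BYZ→85/18, PTU→67/18; new cluster BPTUYZ
  updated: d(BPTUYZ,DO)=239/12
step 7: merge (BPTUYZ,DO) at d=239/12; branch lengths BPTUYZ→125/72, DO→119/24; new cluster BDOPTUYZ
final tree: (((B:7/2,(Y:1,Z:1):5/2):85/18,((P:1/2,U:1/2):4,T:9/2):67/18):125/72,(D:5,O:5):119/24)
total length: 1535/36

BYZ,PTU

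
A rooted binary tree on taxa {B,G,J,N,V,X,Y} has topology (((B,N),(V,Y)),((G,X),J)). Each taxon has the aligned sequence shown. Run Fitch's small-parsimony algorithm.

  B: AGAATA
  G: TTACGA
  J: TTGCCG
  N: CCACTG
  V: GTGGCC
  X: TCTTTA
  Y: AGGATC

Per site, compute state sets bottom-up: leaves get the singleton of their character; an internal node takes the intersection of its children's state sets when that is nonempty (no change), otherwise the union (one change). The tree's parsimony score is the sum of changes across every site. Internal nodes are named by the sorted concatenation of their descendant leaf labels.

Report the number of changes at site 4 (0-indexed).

BN@0: {A} ∪ {C} = {A,C} (union, +1)
VY@0: {G} ∪ {A} = {A,G} (union, +1)
BNVY@0: {A,C} ∩ {A,G} = {A} (intersection, +0)
GX@0: {T} ∩ {T} = {T} (intersection, +0)
GJX@0: {T} ∩ {T} = {T} (intersection, +0)
BGJNVXY@0: {A} ∪ {T} = {A,T} (union, +1)
BN@1: {G} ∪ {C} = {C,G} (union, +1)
VY@1: {T} ∪ {G} = {G,T} (union, +1)
BNVY@1: {C,G} ∩ {G,T} = {G} (intersection, +0)
GX@1: {T} ∪ {C} = {C,T} (union, +1)
GJX@1: {C,T} ∩ {T} = {T} (intersection, +0)
BGJNVXY@1: {G} ∪ {T} = {G,T} (union, +1)
BN@2: {A} ∩ {A} = {A} (intersection, +0)
VY@2: {G} ∩ {G} = {G} (intersection, +0)
BNVY@2: {A} ∪ {G} = {A,G} (union, +1)
GX@2: {A} ∪ {T} = {A,T} (union, +1)
GJX@2: {A,T} ∪ {G} = {A,G,T} (union, +1)
BGJNVXY@2: {A,G} ∩ {A,G,T} = {A,G} (intersection, +0)
BN@3: {A} ∪ {C} = {A,C} (union, +1)
VY@3: {G} ∪ {A} = {A,G} (union, +1)
BNVY@3: {A,C} ∩ {A,G} = {A} (intersection, +0)
GX@3: {C} ∪ {T} = {C,T} (union, +1)
GJX@3: {C,T} ∩ {C} = {C} (intersection, +0)
BGJNVXY@3: {A} ∪ {C} = {A,C} (union, +1)
BN@4: {T} ∩ {T} = {T} (intersection, +0)
VY@4: {C} ∪ {T} = {C,T} (union, +1)
BNVY@4: {T} ∩ {C,T} = {T} (intersection, +0)
GX@4: {G} ∪ {T} = {G,T} (union, +1)
GJX@4: {G,T} ∪ {C} = {C,G,T} (union, +1)
BGJNVXY@4: {T} ∩ {C,G,T} = {T} (intersection, +0)
BN@5: {A} ∪ {G} = {A,G} (union, +1)
VY@5: {C} ∩ {C} = {C} (intersection, +0)
BNVY@5: {A,G} ∪ {C} = {A,C,G} (union, +1)
GX@5: {A} ∩ {A} = {A} (intersection, +0)
GJX@5: {A} ∪ {G} = {A,G} (union, +1)
BGJNVXY@5: {A,C,G} ∩ {A,G} = {A,G} (intersection, +0)
per-site changes: [3, 4, 3, 4, 3, 3]; total = 20

3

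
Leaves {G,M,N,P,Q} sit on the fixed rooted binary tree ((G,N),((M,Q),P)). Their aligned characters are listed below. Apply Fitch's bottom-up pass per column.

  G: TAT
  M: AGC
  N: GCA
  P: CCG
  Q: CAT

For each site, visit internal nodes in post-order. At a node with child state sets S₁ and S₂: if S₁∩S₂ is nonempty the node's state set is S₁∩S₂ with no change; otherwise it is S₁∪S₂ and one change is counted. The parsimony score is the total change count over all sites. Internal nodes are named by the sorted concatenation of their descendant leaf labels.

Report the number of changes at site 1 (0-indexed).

[col 0] GN: children G:{T}, N:{G} ∪→ {G,T}; cost 1
[col 0] MQ: children M:{A}, Q:{C} ∪→ {A,C}; cost 1
[col 0] MPQ: children MQ:{A,C}, P:{C} ∩→ {C}; cost 0
[col 0] GMNPQ: children GN:{G,T}, MPQ:{C} ∪→ {C,G,T}; cost 1
[col 1] GN: children G:{A}, N:{C} ∪→ {A,C}; cost 1
[col 1] MQ: children M:{G}, Q:{A} ∪→ {A,G}; cost 1
[col 1] MPQ: children MQ:{A,G}, P:{C} ∪→ {A,C,G}; cost 1
[col 1] GMNPQ: children GN:{A,C}, MPQ:{A,C,G} ∩→ {A,C}; cost 0
[col 2] GN: children G:{T}, N:{A} ∪→ {A,T}; cost 1
[col 2] MQ: children M:{C}, Q:{T} ∪→ {C,T}; cost 1
[col 2] MPQ: children MQ:{C,T}, P:{G} ∪→ {C,G,T}; cost 1
[col 2] GMNPQ: children GN:{A,T}, MPQ:{C,G,T} ∩→ {T}; cost 0
per-site changes: [3, 3, 3]; total = 9

3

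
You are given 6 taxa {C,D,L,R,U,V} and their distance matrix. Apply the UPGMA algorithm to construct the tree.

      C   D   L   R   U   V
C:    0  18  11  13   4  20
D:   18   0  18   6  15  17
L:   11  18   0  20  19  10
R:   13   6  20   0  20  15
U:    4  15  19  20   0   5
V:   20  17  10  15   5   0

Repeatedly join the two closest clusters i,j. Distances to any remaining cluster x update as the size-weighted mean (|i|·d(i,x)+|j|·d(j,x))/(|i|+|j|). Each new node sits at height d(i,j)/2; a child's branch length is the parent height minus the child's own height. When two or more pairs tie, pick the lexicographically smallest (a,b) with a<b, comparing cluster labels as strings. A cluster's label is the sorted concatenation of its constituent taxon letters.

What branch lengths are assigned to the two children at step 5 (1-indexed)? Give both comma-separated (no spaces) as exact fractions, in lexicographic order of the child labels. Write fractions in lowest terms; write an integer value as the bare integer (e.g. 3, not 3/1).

13/8,11/2

step 1: merge (C,U) at d=4; branch lengths C→2, U→2; new cluster CU
  updated: d(CU,D)=33/2, d(CU,L)=15, d(CU,R)=33/2, d(CU,V)=25/2
step 2: merge (D,R) at d=6; branch lengths D→3, R→3; new cluster DR
  updated: d(CU,DR)=33/2, d(DR,L)=19, d(DR,V)=16
step 3: merge (L,V) at d=10; branch lengths L→5, V→5; new cluster LV
  updated: d(CU,LV)=55/4, d(DR,LV)=35/2
step 4: merge (CU,LV) at d=55/4; branch lengths CU→39/8, LV→15/8; new cluster CLUV
  updated: d(CLUV,DR)=17
step 5: merge (CLUV,DR) at d=17; branch lengths CLUV→13/8, DR→11/2; new cluster CDLRUV
final tree: (((C:2,U:2):39/8,(L:5,V:5):15/8):13/8,(D:3,R:3):11/2)
total length: 271/8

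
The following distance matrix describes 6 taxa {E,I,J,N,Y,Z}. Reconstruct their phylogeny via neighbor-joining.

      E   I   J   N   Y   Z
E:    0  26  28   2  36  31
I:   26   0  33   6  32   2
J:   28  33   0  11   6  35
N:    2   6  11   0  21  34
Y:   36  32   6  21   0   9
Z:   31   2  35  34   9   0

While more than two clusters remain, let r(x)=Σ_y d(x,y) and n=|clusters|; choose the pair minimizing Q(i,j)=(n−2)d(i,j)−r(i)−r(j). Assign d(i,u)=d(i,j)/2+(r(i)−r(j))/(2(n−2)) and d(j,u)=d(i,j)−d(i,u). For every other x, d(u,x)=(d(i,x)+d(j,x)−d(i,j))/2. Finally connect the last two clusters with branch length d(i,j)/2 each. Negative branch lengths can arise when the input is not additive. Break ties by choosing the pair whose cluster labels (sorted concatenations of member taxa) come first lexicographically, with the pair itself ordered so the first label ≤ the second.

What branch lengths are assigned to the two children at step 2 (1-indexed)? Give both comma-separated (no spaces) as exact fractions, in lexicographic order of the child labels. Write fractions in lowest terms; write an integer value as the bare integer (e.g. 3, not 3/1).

step 1: merge (I,Z) at d=2, Q=-202; branch lengths I→-1/2, Z→5/2; new cluster IZ
  updated: d(E,IZ)=55/2, d(IZ,J)=33, d(IZ,N)=19, d(IZ,Y)=39/2
step 2: merge (J,Y) at d=6, Q=-285/2; branch lengths J→9/4, Y→15/4; new cluster JY
  updated: d(E,JY)=29, d(IZ,JY)=93/4, d(JY,N)=13
step 3: merge (E,N) at d=2, Q=-177/2; branch lengths E→57/8, N→-41/8; new cluster EN
  updated: d(EN,IZ)=89/4, d(EN,JY)=20
step 4: merge (EN,IZ) at d=89/4, Q=-131/2; branch lengths EN→19/2, IZ→51/4; new cluster EINZ
  updated: d(EINZ,JY)=21/2
step 5: merge (EINZ,JY) at d=21/2; branch lengths EINZ→21/4, JY→21/4; new cluster EIJNYZ
final tree: (((E:57/8,N:-41/8):19/2,(I:-1/2,Z:5/2):51/4):21/4,(J:9/4,Y:15/4):21/4)
total length: 171/4

9/4,15/4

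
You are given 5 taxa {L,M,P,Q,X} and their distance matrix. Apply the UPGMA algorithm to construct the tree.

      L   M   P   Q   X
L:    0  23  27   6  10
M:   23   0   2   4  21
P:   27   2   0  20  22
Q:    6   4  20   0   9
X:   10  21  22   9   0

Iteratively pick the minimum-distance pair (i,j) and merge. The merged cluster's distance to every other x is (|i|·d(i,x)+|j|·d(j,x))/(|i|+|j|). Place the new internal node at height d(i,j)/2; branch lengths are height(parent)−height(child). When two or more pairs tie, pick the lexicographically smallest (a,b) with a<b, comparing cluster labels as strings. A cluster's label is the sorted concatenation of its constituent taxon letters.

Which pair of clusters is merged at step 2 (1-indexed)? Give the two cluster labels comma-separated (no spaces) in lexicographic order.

1. join M+P (d=2) ⇒ MP; edges |M|=1, |P|=1
  updated: d(L,MP)=25, d(MP,Q)=12, d(MP,X)=43/2
2. join L+Q (d=6) ⇒ LQ; edges |L|=3, |Q|=3
  updated: d(LQ,MP)=37/2, d(LQ,X)=19/2
3. join LQ+X (d=19/2) ⇒ LQX; edges |LQ|=7/4, |X|=19/4
  updated: d(LQX,MP)=39/2
4. join LQX+MP (d=39/2) ⇒ LMPQX; edges |LQX|=5, |MP|=35/4
final tree: (((L:3,Q:3):7/4,X:19/4):5,(M:1,P:1):35/4)
total length: 113/4

L,Q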